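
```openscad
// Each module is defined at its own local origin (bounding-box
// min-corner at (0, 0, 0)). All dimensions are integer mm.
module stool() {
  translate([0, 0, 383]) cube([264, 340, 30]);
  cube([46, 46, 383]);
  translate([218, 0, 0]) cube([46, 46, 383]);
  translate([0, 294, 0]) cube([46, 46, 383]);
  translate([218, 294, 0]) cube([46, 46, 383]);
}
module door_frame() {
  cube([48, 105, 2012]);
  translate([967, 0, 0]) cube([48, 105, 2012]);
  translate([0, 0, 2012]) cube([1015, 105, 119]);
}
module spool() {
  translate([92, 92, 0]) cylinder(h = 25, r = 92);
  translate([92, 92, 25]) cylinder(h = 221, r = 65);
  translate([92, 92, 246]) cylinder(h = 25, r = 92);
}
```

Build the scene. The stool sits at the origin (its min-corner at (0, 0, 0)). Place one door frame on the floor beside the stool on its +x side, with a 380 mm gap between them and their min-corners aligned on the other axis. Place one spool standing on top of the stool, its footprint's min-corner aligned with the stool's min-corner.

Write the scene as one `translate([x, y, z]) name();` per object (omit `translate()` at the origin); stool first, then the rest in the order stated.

stool();
translate([644, 0, 0]) door_frame();
translate([0, 0, 413]) spool();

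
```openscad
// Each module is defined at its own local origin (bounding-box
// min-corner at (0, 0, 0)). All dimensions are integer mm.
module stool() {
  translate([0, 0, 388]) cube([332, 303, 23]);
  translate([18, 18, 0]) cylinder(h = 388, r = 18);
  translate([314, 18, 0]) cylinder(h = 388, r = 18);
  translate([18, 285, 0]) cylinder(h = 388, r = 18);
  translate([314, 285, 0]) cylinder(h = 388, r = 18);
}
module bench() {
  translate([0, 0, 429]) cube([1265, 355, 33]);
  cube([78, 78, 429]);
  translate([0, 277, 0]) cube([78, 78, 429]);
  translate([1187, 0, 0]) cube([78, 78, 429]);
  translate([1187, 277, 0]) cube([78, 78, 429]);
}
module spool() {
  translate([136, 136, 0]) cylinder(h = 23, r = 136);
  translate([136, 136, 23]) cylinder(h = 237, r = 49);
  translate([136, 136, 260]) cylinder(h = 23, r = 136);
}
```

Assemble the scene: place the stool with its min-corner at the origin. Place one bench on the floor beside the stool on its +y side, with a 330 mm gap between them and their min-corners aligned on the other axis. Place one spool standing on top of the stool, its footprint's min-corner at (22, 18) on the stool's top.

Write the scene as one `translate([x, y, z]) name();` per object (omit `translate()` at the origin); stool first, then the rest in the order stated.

stool();
translate([0, 633, 0]) bench();
translate([22, 18, 411]) spool();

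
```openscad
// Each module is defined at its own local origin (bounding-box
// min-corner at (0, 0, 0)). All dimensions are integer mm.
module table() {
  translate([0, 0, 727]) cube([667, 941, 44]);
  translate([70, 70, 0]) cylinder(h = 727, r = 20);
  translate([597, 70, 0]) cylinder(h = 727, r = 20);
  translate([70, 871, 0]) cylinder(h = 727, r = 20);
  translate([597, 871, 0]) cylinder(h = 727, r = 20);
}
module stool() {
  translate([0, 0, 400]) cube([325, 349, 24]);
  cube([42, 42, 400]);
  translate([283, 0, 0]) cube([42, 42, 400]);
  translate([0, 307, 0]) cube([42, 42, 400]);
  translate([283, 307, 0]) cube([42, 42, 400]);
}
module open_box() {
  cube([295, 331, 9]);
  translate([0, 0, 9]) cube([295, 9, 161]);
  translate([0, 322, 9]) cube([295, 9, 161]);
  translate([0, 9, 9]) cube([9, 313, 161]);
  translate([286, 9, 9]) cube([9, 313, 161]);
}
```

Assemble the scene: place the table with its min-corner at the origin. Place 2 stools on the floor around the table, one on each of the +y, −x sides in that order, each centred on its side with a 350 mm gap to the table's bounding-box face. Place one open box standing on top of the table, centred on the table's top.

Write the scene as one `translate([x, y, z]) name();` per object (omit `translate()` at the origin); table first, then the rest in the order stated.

table();
translate([171, 1291, 0]) stool();
translate([-675, 296, 0]) stool();
translate([186, 305, 771]) open_box();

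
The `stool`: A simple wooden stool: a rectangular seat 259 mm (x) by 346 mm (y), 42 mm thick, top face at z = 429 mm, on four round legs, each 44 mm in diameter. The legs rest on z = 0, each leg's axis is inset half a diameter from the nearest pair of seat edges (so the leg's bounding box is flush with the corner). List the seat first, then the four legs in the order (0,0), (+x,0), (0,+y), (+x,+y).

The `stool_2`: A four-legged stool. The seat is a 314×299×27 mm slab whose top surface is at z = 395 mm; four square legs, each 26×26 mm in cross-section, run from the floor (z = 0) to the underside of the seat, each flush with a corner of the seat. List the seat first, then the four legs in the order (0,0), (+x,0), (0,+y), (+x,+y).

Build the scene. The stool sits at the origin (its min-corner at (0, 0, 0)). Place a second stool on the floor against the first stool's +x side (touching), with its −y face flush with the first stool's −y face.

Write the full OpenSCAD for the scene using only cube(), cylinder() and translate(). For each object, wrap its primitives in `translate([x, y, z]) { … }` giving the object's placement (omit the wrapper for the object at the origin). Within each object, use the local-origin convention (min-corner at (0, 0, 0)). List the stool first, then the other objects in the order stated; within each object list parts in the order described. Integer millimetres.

translate([0, 0, 387]) cube([259, 346, 42]);
translate([22, 22, 0]) cylinder(h = 387, r = 22);
translate([237, 22, 0]) cylinder(h = 387, r = 22);
translate([22, 324, 0]) cylinder(h = 387, r = 22);
translate([237, 324, 0]) cylinder(h = 387, r = 22);
translate([259, 0, 0]) {
  translate([0, 0, 368]) cube([314, 299, 27]);
  cube([26, 26, 368]);
  translate([288, 0, 0]) cube([26, 26, 368]);
  translate([0, 273, 0]) cube([26, 26, 368]);
  translate([288, 273, 0]) cube([26, 26, 368]);
}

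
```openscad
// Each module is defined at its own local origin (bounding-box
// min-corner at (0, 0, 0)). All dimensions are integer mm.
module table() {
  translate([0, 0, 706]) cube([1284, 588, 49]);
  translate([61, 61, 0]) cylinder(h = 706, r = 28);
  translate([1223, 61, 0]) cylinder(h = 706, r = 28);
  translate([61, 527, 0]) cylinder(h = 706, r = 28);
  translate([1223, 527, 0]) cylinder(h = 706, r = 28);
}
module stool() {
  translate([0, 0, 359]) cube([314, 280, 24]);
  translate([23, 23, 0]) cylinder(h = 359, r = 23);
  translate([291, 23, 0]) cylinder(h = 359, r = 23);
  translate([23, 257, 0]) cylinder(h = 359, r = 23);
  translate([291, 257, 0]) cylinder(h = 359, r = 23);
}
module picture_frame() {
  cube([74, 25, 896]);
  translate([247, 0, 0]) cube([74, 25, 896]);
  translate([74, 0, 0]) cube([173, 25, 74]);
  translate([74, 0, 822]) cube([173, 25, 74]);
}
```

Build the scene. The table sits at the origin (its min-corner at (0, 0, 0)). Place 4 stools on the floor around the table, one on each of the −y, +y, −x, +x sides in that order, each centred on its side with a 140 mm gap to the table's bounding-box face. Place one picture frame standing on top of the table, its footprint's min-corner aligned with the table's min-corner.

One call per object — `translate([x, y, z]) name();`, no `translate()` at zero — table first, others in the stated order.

table();
translate([485, -420, 0]) stool();
translate([485, 728, 0]) stool();
translate([-454, 154, 0]) stool();
translate([1424, 154, 0]) stool();
translate([0, 0, 755]) picture_frame();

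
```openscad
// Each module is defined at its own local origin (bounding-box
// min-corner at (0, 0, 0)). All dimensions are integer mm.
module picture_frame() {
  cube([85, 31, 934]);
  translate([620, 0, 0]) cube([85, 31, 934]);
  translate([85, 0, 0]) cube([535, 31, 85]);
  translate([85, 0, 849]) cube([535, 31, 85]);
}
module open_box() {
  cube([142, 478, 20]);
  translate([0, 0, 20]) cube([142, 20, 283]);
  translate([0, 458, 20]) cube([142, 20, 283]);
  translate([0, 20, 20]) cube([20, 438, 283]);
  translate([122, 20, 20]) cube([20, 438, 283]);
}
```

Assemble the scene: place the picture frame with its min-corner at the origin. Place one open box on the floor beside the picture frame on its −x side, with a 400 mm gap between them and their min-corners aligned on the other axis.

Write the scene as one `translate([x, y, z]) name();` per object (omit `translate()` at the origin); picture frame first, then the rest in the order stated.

picture_frame();
translate([-542, 0, 0]) open_box();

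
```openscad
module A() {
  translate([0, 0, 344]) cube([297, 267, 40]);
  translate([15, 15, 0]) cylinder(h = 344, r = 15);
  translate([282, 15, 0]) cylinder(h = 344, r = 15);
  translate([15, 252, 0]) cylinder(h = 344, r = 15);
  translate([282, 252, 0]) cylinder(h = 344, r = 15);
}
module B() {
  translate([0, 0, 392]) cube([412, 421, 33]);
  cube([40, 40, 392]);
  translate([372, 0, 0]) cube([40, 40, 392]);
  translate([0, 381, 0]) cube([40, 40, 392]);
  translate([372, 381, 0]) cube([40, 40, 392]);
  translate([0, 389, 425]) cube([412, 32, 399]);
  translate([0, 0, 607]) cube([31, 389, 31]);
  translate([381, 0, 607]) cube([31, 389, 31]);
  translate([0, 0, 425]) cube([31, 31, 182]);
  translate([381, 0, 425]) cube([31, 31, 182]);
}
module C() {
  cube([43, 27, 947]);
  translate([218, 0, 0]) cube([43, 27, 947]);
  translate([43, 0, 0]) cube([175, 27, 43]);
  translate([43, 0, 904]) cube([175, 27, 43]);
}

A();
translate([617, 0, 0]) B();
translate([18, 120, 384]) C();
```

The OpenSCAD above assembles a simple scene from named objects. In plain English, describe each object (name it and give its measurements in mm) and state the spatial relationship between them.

A is a four-legged stool. The seat is a 297×267×40 mm slab whose top surface is at z = 384 mm; four round legs, each 30 mm in diameter, run from the floor (z = 0) to the underside of the seat, each leg's axis is inset half a diameter from the nearest pair of seat edges (so the leg's bounding box is flush with the corner).

B is a chair. The seat is a 412×421×33 mm slab with its top at z = 425 mm, on four 40×40 mm corner legs (flush with the seat edges, standing on z = 0). A flat backrest 32 mm thick, 399 mm tall, spans the full seat width and rises from the seat top along its +y edge, rear face flush with the rear of the seat. Two armrests of 31×31 mm section run along each side from the seat's front edge to the front of the backrest, top faces 213 mm above the seat top and outer faces flush with the seat's x-edges; a 31×31 mm post under the front of each armrest stands on the seat at the front corner.

C is a rectangular picture frame lying in the x–z plane (depth along y). The opening is 175 mm wide (x) by 861 mm tall (z), surrounded by a border 43 mm wide on all four sides. The frame is 27 mm deep and is made of two full-height vertical stiles with two horizontal rails fitted between them.

The chair is on the floor beside the stool on its +x side. The picture frame is on top of the stool, centred.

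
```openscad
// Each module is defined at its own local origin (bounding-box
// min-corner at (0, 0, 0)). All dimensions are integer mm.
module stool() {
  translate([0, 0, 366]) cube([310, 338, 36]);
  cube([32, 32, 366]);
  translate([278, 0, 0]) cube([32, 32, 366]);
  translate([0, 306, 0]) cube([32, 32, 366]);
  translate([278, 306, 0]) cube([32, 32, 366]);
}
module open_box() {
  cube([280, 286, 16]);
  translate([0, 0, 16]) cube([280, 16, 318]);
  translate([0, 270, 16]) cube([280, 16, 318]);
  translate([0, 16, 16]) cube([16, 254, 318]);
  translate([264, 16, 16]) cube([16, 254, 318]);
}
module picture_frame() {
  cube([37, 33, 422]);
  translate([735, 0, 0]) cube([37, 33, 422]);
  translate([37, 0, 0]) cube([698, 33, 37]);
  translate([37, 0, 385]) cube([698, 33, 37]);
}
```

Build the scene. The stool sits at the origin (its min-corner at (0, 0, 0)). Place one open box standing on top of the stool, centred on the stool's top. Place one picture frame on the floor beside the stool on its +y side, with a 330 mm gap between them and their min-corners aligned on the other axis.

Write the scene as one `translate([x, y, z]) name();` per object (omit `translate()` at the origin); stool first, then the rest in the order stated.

stool();
translate([15, 26, 402]) open_box();
translate([0, 668, 0]) picture_frame();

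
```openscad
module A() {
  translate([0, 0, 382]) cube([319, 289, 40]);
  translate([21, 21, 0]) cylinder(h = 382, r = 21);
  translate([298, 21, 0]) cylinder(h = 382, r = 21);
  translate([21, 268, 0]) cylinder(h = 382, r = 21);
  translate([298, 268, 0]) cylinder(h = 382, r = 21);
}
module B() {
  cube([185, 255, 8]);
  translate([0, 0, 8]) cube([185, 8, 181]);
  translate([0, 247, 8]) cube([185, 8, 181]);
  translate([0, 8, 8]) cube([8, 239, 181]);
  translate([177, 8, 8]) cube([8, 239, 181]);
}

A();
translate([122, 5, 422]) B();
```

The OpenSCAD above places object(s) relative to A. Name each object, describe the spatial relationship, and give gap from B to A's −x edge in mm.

A is a stool. B is an open box. The open box is on top of the stool. The gap from the open box to the stool's −x edge is 122 mm.

The open box's min-x is at 122; the stool's min-x is 0; gap = 122 mm.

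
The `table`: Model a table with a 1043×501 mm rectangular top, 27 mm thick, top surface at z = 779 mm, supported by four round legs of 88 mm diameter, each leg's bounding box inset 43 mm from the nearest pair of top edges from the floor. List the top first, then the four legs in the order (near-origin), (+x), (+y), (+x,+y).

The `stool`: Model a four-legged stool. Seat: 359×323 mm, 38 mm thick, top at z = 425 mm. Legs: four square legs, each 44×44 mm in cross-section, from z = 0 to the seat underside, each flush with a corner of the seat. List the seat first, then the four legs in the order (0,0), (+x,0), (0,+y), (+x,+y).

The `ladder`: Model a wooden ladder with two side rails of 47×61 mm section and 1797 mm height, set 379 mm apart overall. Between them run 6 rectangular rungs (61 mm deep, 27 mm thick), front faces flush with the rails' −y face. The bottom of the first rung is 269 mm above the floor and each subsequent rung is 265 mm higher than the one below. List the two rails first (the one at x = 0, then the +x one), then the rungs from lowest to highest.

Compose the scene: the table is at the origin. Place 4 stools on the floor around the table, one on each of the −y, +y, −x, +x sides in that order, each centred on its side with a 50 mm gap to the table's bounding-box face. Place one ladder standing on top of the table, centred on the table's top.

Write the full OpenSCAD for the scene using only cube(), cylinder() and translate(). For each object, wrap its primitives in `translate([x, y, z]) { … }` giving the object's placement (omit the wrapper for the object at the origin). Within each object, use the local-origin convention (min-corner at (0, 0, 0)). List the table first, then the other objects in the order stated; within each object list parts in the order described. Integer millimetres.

translate([0, 0, 752]) cube([1043, 501, 27]);
translate([87, 87, 0]) cylinder(h = 752, r = 44);
translate([956, 87, 0]) cylinder(h = 752, r = 44);
translate([87, 414, 0]) cylinder(h = 752, r = 44);
translate([956, 414, 0]) cylinder(h = 752, r = 44);
translate([342, -373, 0]) {
  translate([0, 0, 387]) cube([359, 323, 38]);
  cube([44, 44, 387]);
  translate([315, 0, 0]) cube([44, 44, 387]);
  translate([0, 279, 0]) cube([44, 44, 387]);
  translate([315, 279, 0]) cube([44, 44, 387]);
}
translate([342, 551, 0]) {
  translate([0, 0, 387]) cube([359, 323, 38]);
  cube([44, 44, 387]);
  translate([315, 0, 0]) cube([44, 44, 387]);
  translate([0, 279, 0]) cube([44, 44, 387]);
  translate([315, 279, 0]) cube([44, 44, 387]);
}
translate([-409, 89, 0]) {
  translate([0, 0, 387]) cube([359, 323, 38]);
  cube([44, 44, 387]);
  translate([315, 0, 0]) cube([44, 44, 387]);
  translate([0, 279, 0]) cube([44, 44, 387]);
  translate([315, 279, 0]) cube([44, 44, 387]);
}
translate([1093, 89, 0]) {
  translate([0, 0, 387]) cube([359, 323, 38]);
  cube([44, 44, 387]);
  translate([315, 0, 0]) cube([44, 44, 387]);
  translate([0, 279, 0]) cube([44, 44, 387]);
  translate([315, 279, 0]) cube([44, 44, 387]);
}
translate([332, 220, 779]) {
  cube([47, 61, 1797]);
  translate([332, 0, 0]) cube([47, 61, 1797]);
  translate([47, 0, 269]) cube([285, 61, 27]);
  translate([47, 0, 534]) cube([285, 61, 27]);
  translate([47, 0, 799]) cube([285, 61, 27]);
  translate([47, 0, 1064]) cube([285, 61, 27]);
  translate([47, 0, 1329]) cube([285, 61, 27]);
  translate([47, 0, 1594]) cube([285, 61, 27]);
}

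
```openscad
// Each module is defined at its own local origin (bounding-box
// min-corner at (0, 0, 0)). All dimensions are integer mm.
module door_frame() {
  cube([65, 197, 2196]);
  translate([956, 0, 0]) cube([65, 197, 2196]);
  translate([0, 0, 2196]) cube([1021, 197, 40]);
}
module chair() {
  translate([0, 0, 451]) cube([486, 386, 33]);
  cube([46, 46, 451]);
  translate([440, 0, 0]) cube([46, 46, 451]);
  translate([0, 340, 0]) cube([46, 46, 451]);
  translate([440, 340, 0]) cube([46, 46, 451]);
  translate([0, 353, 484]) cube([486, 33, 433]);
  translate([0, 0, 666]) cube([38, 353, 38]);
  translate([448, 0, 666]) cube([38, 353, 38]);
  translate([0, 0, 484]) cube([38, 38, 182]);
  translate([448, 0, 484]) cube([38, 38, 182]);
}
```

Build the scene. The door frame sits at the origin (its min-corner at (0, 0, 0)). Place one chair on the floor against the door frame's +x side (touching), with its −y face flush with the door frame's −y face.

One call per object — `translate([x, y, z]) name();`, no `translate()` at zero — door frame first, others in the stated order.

door_frame();
translate([1021, 0, 0]) chair();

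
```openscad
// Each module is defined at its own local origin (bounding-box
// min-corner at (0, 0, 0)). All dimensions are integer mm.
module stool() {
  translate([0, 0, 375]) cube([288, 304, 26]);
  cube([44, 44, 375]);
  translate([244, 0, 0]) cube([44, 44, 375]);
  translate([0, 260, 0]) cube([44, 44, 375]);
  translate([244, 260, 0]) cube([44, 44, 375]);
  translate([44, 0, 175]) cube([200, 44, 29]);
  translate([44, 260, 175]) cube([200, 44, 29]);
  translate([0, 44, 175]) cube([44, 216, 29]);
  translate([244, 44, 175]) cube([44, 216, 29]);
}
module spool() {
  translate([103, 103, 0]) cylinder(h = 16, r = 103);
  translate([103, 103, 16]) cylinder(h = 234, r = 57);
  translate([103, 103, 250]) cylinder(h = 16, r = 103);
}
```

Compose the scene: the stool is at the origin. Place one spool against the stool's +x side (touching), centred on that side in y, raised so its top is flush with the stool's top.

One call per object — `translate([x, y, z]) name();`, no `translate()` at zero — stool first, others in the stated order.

stool();
translate([288, 49, 135]) spool();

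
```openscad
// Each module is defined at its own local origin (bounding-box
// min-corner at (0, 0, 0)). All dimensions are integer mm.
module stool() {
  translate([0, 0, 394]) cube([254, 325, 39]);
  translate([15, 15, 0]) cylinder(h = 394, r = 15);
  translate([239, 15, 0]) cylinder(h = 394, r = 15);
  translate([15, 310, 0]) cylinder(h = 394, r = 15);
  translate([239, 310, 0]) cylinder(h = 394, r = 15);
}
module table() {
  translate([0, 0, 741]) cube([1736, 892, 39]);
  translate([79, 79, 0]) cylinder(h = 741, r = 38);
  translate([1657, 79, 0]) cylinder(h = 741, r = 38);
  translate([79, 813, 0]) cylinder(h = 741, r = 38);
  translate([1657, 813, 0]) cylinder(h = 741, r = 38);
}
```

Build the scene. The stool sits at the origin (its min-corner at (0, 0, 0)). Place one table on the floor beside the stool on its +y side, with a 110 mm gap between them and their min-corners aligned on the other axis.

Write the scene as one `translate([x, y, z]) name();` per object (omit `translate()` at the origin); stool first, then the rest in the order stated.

stool();
translate([0, 435, 0]) table();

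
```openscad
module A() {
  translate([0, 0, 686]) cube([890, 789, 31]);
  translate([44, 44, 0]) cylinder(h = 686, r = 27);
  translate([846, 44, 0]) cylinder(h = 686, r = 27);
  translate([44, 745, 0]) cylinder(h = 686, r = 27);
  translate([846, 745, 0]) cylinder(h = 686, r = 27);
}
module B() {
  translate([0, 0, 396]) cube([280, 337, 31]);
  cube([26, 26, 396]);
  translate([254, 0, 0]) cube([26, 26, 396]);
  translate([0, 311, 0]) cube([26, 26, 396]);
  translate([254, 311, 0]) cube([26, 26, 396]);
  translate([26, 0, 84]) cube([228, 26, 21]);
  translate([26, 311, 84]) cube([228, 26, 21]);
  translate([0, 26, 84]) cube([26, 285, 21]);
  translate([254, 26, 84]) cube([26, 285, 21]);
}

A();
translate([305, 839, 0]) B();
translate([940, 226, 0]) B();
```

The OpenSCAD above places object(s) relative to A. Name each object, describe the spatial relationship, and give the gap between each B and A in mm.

Each stool's nearest face is 50 mm from the table's bounding box.

A is a table. B is a stool. Two stools sit around the table at the +y, +x sides. The gap between each stool and the table is 50 mm.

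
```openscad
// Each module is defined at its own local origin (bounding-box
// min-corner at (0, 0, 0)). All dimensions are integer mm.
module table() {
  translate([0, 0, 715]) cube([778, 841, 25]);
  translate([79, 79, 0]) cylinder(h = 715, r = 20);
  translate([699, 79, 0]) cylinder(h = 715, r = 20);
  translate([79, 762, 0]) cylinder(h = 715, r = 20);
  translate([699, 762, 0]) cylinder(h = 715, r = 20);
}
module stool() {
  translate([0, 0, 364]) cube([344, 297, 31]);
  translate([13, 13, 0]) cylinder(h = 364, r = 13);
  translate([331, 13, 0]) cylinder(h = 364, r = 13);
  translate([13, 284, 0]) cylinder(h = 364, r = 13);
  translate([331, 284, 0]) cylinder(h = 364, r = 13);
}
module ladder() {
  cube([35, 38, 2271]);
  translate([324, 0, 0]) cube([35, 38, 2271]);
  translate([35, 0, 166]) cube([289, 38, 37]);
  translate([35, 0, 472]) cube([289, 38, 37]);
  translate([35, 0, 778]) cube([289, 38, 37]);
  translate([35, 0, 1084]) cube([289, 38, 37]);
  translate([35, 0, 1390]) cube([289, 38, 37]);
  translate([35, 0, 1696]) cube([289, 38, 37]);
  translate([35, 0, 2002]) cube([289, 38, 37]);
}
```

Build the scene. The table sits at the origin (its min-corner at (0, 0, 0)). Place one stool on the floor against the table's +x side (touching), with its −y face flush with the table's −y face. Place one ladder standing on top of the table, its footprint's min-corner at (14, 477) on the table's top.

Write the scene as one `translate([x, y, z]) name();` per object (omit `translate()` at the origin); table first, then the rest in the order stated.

table();
translate([778, 0, 0]) stool();
translate([14, 477, 740]) ladder();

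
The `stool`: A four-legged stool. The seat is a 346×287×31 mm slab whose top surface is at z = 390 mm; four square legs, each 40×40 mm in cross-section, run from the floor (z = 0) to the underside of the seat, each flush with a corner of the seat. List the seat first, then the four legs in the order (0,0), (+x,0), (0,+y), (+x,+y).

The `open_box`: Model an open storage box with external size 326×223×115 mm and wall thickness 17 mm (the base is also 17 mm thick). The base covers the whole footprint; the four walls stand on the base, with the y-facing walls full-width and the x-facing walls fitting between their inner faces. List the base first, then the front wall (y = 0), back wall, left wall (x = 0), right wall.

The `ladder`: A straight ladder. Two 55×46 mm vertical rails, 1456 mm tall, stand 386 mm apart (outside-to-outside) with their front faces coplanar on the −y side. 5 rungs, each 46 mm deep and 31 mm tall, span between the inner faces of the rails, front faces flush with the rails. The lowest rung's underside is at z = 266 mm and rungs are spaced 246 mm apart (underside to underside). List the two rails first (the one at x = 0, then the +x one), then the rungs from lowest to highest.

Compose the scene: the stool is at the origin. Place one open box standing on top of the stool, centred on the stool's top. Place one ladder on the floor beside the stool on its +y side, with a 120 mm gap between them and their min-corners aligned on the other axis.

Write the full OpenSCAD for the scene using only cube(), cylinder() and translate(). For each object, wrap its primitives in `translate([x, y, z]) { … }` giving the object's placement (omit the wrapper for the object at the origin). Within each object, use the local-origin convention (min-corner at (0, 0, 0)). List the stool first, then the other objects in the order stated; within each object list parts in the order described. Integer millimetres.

translate([0, 0, 359]) cube([346, 287, 31]);
cube([40, 40, 359]);
translate([306, 0, 0]) cube([40, 40, 359]);
translate([0, 247, 0]) cube([40, 40, 359]);
translate([306, 247, 0]) cube([40, 40, 359]);
translate([10, 32, 390]) {
  cube([326, 223, 17]);
  translate([0, 0, 17]) cube([326, 17, 98]);
  translate([0, 206, 17]) cube([326, 17, 98]);
  translate([0, 17, 17]) cube([17, 189, 98]);
  translate([309, 17, 17]) cube([17, 189, 98]);
}
translate([0, 407, 0]) {
  cube([55, 46, 1456]);
  translate([331, 0, 0]) cube([55, 46, 1456]);
  translate([55, 0, 266]) cube([276, 46, 31]);
  translate([55, 0, 512]) cube([276, 46, 31]);
  translate([55, 0, 758]) cube([276, 46, 31]);
  translate([55, 0, 1004]) cube([276, 46, 31]);
  translate([55, 0, 1250]) cube([276, 46, 31]);
}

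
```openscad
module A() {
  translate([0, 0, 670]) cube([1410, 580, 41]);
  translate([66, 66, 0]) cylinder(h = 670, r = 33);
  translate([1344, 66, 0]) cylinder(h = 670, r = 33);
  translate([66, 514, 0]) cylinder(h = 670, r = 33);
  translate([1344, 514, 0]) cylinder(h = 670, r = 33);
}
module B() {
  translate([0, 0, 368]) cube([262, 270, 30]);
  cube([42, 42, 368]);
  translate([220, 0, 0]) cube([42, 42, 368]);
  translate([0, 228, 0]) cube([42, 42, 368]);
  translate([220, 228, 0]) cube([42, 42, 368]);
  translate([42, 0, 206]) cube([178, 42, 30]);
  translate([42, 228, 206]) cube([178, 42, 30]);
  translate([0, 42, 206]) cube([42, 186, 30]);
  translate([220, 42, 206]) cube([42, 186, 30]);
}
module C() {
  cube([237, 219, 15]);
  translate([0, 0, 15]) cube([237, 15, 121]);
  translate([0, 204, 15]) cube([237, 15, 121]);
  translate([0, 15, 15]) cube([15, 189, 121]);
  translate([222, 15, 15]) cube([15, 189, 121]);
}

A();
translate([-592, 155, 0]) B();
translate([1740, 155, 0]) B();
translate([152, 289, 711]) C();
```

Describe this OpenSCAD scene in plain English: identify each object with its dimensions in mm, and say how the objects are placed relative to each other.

A is a rectangular dining table. The top is 1410×580×41 mm with its upper surface at z = 711 mm. It stands on four round legs of 66 mm diameter, each leg's bounding box inset 33 mm from the nearest pair of top edges, running from the floor to the underside of the top.

B is a four-legged stool. The seat is 262×270 mm, 30 mm thick, top at z = 398 mm. It stands on four square legs, each 42×42 mm in cross-section, from z = 0 to the seat underside, each flush with a corner of the seat. Four stretchers, 42 mm wide and 30 mm tall, connect adjacent legs with their undersides at z = 206 mm, each running between the inner faces of the legs it joins and aligned with the legs' outer faces on the other axis.

C is an open storage box with external size 237×219×136 mm and wall thickness 15 mm (the base is also 15 mm thick). The base covers the whole footprint; the four walls stand on the base, with the y-facing walls full-width and the x-facing walls fitting between their inner faces.

Two stools sit around the table at the −x, +x sides. The open box is on top of the table.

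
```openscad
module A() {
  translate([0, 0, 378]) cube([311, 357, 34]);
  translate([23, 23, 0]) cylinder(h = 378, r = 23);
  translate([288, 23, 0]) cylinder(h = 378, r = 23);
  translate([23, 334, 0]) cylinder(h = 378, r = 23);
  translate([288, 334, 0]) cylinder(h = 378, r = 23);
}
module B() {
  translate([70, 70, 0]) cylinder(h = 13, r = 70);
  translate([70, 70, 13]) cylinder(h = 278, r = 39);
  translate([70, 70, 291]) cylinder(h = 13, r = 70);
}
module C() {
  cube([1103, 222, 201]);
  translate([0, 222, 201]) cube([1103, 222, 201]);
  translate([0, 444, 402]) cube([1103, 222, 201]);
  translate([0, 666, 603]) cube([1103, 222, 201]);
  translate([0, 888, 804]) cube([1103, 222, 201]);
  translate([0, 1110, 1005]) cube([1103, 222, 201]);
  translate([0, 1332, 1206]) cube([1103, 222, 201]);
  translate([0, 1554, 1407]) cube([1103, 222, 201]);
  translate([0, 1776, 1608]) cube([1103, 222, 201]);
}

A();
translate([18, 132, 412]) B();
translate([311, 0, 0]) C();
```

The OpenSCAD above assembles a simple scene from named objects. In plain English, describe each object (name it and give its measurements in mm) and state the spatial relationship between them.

A is a four-legged stool. The seat is 311×357 mm, 34 mm thick, top at z = 412 mm. It stands on four round legs, each 46 mm in diameter, from z = 0 to the seat underside, each leg's axis is inset half a diameter from the nearest pair of seat edges (so the leg's bounding box is flush with the corner).

B is a spool: two coaxial disc flanges of radius 70 mm and thickness 13 mm, joined by a core cylinder of radius 39 mm and height 278 mm. The lower flange rests on z = 0 and the three cylinders share a vertical axis.

C is a straight staircase of 9 solid steps. Each step is 1103 mm wide (x), 222 mm deep (y, the going) and 201 mm tall (the rise). The first step rests on the floor; each subsequent step sits one going further in +y and one rise higher in +z, directly behind and above the previous step with no overlap.

The spool is on top of the stool. The staircase is against the stool's +x side, with their −y faces flush.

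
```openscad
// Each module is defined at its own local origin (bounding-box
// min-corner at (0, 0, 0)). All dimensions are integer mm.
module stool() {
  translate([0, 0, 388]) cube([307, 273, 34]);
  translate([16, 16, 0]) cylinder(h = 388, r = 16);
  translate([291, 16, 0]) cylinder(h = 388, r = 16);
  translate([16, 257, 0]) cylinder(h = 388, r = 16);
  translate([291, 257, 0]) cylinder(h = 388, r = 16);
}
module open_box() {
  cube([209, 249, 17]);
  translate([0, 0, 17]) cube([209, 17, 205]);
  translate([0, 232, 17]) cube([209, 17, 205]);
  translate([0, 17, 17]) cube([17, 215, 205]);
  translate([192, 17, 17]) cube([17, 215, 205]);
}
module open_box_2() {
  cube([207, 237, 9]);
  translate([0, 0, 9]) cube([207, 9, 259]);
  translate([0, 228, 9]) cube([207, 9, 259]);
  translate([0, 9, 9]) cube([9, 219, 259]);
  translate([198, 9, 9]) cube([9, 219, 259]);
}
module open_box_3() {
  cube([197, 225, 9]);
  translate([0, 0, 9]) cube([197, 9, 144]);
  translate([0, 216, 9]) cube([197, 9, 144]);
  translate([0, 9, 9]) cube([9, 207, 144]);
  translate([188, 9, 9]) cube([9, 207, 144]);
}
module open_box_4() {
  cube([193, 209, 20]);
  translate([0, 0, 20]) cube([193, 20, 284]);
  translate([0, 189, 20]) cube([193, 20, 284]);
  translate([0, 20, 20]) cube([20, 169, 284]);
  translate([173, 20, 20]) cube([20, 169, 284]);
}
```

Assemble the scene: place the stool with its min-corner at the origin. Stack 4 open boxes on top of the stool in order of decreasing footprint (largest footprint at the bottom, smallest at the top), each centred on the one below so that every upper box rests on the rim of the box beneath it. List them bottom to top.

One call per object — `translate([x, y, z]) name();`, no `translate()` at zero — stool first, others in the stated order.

stool();
translate([49, 12, 422]) open_box();
translate([50, 18, 644]) open_box_2();
translate([55, 24, 912]) open_box_3();
translate([57, 32, 1065]) open_box_4();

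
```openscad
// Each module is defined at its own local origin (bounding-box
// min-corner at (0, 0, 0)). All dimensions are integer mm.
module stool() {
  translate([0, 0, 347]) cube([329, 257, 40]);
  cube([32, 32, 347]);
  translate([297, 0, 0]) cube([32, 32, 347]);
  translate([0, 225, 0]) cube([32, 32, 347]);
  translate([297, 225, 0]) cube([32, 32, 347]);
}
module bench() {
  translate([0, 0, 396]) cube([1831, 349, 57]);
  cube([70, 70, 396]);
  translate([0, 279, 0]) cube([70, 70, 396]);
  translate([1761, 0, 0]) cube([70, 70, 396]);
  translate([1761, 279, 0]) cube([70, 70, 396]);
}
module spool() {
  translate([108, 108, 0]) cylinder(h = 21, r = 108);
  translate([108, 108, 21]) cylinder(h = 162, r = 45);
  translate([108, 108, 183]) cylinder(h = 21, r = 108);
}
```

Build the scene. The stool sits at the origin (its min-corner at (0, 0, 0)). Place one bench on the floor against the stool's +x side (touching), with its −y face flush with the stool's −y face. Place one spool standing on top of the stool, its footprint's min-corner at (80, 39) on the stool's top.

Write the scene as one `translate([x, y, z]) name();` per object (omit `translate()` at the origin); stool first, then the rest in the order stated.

stool();
translate([329, 0, 0]) bench();
translate([80, 39, 387]) spool();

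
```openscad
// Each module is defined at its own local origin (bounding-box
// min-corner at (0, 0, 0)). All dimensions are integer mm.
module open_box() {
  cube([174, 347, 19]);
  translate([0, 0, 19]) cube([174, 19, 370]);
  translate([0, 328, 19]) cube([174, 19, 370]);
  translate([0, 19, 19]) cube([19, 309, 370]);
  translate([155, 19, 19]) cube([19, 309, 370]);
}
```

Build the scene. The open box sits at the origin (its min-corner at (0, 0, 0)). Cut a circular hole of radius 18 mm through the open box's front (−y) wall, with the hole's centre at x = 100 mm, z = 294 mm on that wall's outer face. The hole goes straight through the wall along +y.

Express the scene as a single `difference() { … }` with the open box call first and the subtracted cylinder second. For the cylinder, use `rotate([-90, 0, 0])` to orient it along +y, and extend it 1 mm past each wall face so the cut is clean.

difference() {
  open_box();
  translate([100, -1, 294]) rotate([-90, 0, 0]) cylinder(h = 21, r = 18);
}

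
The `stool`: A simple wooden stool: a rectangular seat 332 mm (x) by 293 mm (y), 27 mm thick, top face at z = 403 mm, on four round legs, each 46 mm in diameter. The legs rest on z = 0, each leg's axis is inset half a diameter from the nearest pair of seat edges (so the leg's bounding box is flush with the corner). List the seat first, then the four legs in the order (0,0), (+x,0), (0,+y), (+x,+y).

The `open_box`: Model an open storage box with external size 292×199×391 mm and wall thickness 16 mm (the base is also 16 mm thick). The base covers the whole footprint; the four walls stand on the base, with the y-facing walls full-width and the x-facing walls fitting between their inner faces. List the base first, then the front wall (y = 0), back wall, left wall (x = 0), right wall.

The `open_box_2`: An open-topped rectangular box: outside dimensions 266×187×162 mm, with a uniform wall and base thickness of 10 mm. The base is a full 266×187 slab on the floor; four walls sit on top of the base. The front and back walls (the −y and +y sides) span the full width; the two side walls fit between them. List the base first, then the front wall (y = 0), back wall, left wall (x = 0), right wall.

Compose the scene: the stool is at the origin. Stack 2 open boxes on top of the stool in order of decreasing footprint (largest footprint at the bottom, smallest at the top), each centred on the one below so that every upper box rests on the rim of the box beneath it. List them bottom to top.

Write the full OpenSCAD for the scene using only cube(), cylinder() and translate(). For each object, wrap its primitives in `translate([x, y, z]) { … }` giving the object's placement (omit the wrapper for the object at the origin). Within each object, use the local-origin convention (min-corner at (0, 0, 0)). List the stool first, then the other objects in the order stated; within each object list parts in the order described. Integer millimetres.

translate([0, 0, 376]) cube([332, 293, 27]);
translate([23, 23, 0]) cylinder(h = 376, r = 23);
translate([309, 23, 0]) cylinder(h = 376, r = 23);
translate([23, 270, 0]) cylinder(h = 376, r = 23);
translate([309, 270, 0]) cylinder(h = 376, r = 23);
translate([20, 47, 403]) {
  cube([292, 199, 16]);
  translate([0, 0, 16]) cube([292, 16, 375]);
  translate([0, 183, 16]) cube([292, 16, 375]);
  translate([0, 16, 16]) cube([16, 167, 375]);
  translate([276, 16, 16]) cube([16, 167, 375]);
}
translate([33, 53, 794]) {
  cube([266, 187, 10]);
  translate([0, 0, 10]) cube([266, 10, 152]);
  translate([0, 177, 10]) cube([266, 10, 152]);
  translate([0, 10, 10]) cube([10, 167, 152]);
  translate([256, 10, 10]) cube([10, 167, 152]);
}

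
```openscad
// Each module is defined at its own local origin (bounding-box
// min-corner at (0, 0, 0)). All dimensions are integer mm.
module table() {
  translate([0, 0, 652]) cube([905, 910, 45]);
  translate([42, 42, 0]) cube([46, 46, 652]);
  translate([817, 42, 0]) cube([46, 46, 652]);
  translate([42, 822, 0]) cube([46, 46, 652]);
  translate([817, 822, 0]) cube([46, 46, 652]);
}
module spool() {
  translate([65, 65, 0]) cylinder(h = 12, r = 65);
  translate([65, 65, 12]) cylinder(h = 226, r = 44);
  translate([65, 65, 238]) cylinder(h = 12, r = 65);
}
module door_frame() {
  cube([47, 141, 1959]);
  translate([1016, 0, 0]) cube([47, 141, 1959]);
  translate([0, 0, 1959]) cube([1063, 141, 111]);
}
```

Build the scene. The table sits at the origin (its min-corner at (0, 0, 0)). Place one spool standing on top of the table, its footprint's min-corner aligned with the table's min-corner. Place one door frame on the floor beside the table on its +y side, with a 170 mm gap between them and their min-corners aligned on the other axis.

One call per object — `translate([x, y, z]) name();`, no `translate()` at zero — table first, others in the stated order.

table();
translate([0, 0, 697]) spool();
translate([0, 1080, 0]) door_frame();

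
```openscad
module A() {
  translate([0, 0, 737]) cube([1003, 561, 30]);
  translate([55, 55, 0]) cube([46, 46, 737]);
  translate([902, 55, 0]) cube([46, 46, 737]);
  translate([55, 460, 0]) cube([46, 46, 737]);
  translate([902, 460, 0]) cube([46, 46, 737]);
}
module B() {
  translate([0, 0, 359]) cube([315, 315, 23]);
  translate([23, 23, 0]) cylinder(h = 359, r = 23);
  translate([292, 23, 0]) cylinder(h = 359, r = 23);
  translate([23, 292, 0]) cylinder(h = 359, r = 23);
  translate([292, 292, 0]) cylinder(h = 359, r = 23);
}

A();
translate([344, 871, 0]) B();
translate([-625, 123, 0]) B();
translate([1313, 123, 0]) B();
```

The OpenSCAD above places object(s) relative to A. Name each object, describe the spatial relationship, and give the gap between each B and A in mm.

Each stool's nearest face is 310 mm from the table's bounding box.

A is a table. B is a stool. Three stools sit around the table at the +y, −x, +x sides. The gap between each stool and the table is 310 mm.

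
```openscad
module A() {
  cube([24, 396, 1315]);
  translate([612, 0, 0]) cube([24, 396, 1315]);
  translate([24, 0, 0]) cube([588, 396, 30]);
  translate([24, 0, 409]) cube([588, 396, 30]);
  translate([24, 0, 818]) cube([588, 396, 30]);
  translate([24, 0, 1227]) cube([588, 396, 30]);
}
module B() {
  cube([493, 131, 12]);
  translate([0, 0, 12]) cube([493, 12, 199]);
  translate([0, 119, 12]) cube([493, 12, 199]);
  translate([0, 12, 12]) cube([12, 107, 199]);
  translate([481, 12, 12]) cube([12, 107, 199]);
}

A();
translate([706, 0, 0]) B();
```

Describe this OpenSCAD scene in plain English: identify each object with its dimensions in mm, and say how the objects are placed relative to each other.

A is an open bookshelf. Two side panels, each 24 mm thick, 396 mm deep and 1315 mm tall, stand 636 mm apart (outside-to-outside). Between them sit 4 shelves, each 30 mm thick and 396 mm deep, spanning the full gap between the sides. The bottom shelf rests on the floor (its underside at z = 0) and the clear gap between one shelf's top and the next shelf's underside is 379 mm.

B is an open storage box with external size 493×131×211 mm and wall thickness 12 mm (the base is also 12 mm thick). The base covers the whole footprint; the four walls stand on the base, with the y-facing walls full-width and the x-facing walls fitting between their inner faces.

The open box is on the floor beside the bookshelf on its +x side.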